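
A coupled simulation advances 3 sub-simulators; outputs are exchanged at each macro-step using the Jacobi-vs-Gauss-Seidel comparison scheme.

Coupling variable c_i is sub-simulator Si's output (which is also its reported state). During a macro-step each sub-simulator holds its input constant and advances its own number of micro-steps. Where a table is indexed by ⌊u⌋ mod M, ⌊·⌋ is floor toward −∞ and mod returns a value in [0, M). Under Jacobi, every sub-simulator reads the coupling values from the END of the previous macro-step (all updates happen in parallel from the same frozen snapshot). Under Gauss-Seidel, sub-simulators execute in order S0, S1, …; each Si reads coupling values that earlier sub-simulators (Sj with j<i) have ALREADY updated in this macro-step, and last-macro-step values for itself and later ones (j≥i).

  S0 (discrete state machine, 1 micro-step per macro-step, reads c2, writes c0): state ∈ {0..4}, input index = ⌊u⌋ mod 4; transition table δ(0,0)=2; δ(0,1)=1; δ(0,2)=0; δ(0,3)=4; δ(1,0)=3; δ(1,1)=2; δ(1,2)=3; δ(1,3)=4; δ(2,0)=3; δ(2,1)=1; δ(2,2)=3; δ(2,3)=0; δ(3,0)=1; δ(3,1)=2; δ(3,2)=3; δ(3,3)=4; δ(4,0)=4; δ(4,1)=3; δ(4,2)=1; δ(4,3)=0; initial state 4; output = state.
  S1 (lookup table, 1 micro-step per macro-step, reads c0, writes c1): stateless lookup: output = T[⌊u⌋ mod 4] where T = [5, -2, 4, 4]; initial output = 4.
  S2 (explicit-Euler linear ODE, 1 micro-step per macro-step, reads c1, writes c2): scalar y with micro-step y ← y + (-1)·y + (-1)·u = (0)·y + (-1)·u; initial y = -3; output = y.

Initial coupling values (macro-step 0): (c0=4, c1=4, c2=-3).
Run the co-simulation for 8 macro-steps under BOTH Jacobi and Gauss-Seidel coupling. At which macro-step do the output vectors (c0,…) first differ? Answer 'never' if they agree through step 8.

first divergence at macro-step: 1

[Jacobi] macro 1: S0 reads c2=-3 → after 1×micro: 3; S1 reads c0=4 → after 1×micro: 5; S2 reads c1=4 → after 1×micro: -4 ⇒ (c0=3, c1=5, c2=-4)
[Jacobi] macro 2: S0 reads c2=-4 → after 1×micro: 1; S1 reads c0=3 → after 1×micro: 4; S2 reads c1=5 → after 1×micro: -5 ⇒ (c0=1, c1=4, c2=-5)
[Jacobi] macro 3: S0 reads c2=-5 → after 1×micro: 4; S1 reads c0=1 → after 1×micro: -2; S2 reads c1=4 → after 1×micro: -4 ⇒ (c0=4, c1=-2, c2=-4)
[Jacobi] macro 4: S0 reads c2=-4 → after 1×micro: 4; S1 reads c0=4 → after 1×micro: 5; S2 reads c1=-2 → after 1×micro: 2 ⇒ (c0=4, c1=5, c2=2)
[Jacobi] macro 5: S0 reads c2=2 → after 1×micro: 1; S1 reads c0=4 → after 1×micro: 5; S2 reads c1=5 → after 1×micro: -5 ⇒ (c0=1, c1=5, c2=-5)
[Jacobi] macro 6: S0 reads c2=-5 → after 1×micro: 4; S1 reads c0=1 → after 1×micro: -2; S2 reads c1=5 → after 1×micro: -5 ⇒ (c0=4, c1=-2, c2=-5)
[Jacobi] macro 7: S0 reads c2=-5 → after 1×micro: 0; S1 reads c0=4 → after 1×micro: 5; S2 reads c1=-2 → after 1×micro: 2 ⇒ (c0=0, c1=5, c2=2)
[Jacobi] macro 8: S0 reads c2=2 → after 1×micro: 0; S1 reads c0=0 → after 1×micro: 5; S2 reads c1=5 → after 1×micro: -5 ⇒ (c0=0, c1=5, c2=-5)
[Gauss-Seidel] macro 1: S0 reads c2=-3 → after 1×micro: 3; S1 reads c0=3 → after 1×micro: 4; S2 reads c1=4 → after 1×micro: -4 ⇒ (c0=3, c1=4, c2=-4)
[Gauss-Seidel] macro 2: S0 reads c2=-4 → after 1×micro: 1; S1 reads c0=1 → after 1×micro: -2; S2 reads c1=-2 → after 1×micro: 2 ⇒ (c0=1, c1=-2, c2=2)
[Gauss-Seidel] macro 3: S0 reads c2=2 → after 1×micro: 3; S1 reads c0=3 → after 1×micro: 4; S2 reads c1=4 → after 1×micro: -4 ⇒ (c0=3, c1=4, c2=-4)
[Gauss-Seidel] macro 4: S0 reads c2=-4 → after 1×micro: 1; S1 reads c0=1 → after 1×micro: -2; S2 reads c1=-2 → after 1×micro: 2 ⇒ (c0=1, c1=-2, c2=2)
[Gauss-Seidel] macro 5: S0 reads c2=2 → after 1×micro: 3; S1 reads c0=3 → after 1×micro: 4; S2 reads c1=4 → after 1×micro: -4 ⇒ (c0=3, c1=4, c2=-4)
[Gauss-Seidel] macro 6: S0 reads c2=-4 → after 1×micro: 1; S1 reads c0=1 → after 1×micro: -2; S2 reads c1=-2 → after 1×micro: 2 ⇒ (c0=1, c1=-2, c2=2)
[Gauss-Seidel] macro 7: S0 reads c2=2 → after 1×micro: 3; S1 reads c0=3 → after 1×micro: 4; S2 reads c1=4 → after 1×micro: -4 ⇒ (c0=3, c1=4, c2=-4)
[Gauss-Seidel] macro 8: S0 reads c2=-4 → after 1×micro: 1; S1 reads c0=1 → after 1×micro: -2; S2 reads c1=-2 → after 1×micro: 2 ⇒ (c0=1, c1=-2, c2=2)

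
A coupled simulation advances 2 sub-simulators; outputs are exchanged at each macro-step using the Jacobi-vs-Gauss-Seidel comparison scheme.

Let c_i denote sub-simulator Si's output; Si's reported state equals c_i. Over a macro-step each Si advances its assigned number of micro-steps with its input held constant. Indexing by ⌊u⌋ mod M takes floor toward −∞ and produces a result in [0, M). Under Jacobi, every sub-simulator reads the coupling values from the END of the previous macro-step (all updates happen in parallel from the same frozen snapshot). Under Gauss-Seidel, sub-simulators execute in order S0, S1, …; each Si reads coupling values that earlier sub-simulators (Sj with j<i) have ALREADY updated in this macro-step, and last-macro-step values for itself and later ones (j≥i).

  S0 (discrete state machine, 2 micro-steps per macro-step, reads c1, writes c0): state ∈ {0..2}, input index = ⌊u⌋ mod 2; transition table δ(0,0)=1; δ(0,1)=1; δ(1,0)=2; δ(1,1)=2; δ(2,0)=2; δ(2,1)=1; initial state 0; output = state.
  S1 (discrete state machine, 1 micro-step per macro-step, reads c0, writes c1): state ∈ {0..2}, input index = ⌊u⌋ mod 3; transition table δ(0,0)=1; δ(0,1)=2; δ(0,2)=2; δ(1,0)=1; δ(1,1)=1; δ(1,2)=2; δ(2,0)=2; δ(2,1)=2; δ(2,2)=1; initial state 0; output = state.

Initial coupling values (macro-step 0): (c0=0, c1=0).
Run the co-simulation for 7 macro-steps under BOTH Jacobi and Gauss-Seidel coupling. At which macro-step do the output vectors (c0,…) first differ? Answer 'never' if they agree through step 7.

[Jacobi] macro 1: S0 reads c1=0 → after 2×micro: 2; S1 reads c0=0 → after 1×micro: 1 ⇒ (c0=2, c1=1)
[Jacobi] macro 2: S0 reads c1=1 → after 2×micro: 2; S1 reads c0=2 → after 1×micro: 2 ⇒ (c0=2, c1=2)
[Jacobi] macro 3: S0 reads c1=2 → after 2×micro: 2; S1 reads c0=2 → after 1×micro: 1 ⇒ (c0=2, c1=1)
[Jacobi] macro 4: S0 reads c1=1 → after 2×micro: 2; S1 reads c0=2 → after 1×micro: 2 ⇒ (c0=2, c1=2)
[Jacobi] macro 5: S0 reads c1=2 → after 2×micro: 2; S1 reads c0=2 → after 1×micro: 1 ⇒ (c0=2, c1=1)
[Jacobi] macro 6: S0 reads c1=1 → after 2×micro: 2; S1 reads c0=2 → after 1×micro: 2 ⇒ (c0=2, c1=2)
[Jacobi] macro 7: S0 reads c1=2 → after 2×micro: 2; S1 reads c0=2 → after 1×micro: 1 ⇒ (c0=2, c1=1)
[Gauss-Seidel] macro 1: S0 reads c1=0 → after 2×micro: 2; S1 reads c0=2 → after 1×micro: 2 ⇒ (c0=2, c1=2)
[Gauss-Seidel] macro 2: S0 reads c1=2 → after 2×micro: 2; S1 reads c0=2 → after 1×micro: 1 ⇒ (c0=2, c1=1)
[Gauss-Seidel] macro 3: S0 reads c1=1 → after 2×micro: 2; S1 reads c0=2 → after 1×micro: 2 ⇒ (c0=2, c1=2)
[Gauss-Seidel] macro 4: S0 reads c1=2 → after 2×micro: 2; S1 reads c0=2 → after 1×micro: 1 ⇒ (c0=2, c1=1)
[Gauss-Seidel] macro 5: S0 reads c1=1 → after 2×micro: 2; S1 reads c0=2 → after 1×micro: 2 ⇒ (c0=2, c1=2)
[Gauss-Seidel] macro 6: S0 reads c1=2 → after 2×micro: 2; S1 reads c0=2 → after 1×micro: 1 ⇒ (c0=2, c1=1)
[Gauss-Seidel] macro 7: S0 reads c1=1 → after 2×micro: 2; S1 reads c0=2 → after 1×micro: 2 ⇒ (c0=2, c1=2)

first divergence at macro-step: 1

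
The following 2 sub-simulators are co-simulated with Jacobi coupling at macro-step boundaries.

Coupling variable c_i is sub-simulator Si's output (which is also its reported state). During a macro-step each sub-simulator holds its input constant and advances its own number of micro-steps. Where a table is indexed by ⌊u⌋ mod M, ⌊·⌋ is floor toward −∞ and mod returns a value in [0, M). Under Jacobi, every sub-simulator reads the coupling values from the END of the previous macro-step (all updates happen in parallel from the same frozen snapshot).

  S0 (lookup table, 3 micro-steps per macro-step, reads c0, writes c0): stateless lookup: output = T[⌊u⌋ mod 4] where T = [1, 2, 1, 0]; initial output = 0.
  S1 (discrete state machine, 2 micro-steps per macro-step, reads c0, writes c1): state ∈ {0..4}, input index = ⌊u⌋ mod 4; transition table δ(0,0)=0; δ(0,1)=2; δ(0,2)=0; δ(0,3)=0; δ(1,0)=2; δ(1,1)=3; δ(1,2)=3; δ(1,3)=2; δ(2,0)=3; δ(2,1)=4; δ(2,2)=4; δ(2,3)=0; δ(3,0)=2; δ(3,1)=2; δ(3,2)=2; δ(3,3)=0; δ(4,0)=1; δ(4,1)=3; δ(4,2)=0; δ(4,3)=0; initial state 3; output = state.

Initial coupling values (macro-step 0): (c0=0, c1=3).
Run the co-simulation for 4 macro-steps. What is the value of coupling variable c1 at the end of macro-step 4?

c1 at macro-step 4 = 4

macro 1: S0 reads c0=0 → after 3×micro: 1; S1 reads c0=0 → after 2×micro: 3 ⇒ (c0=1, c1=3)
macro 2: S0 reads c0=1 → after 3×micro: 2; S1 reads c0=1 → after 2×micro: 4 ⇒ (c0=2, c1=4)
macro 3: S0 reads c0=2 → after 3×micro: 1; S1 reads c0=2 → after 2×micro: 0 ⇒ (c0=1, c1=0)
macro 4: S0 reads c0=1 → after 3×micro: 2; S1 reads c0=1 → after 2×micro: 4 ⇒ (c0=2, c1=4)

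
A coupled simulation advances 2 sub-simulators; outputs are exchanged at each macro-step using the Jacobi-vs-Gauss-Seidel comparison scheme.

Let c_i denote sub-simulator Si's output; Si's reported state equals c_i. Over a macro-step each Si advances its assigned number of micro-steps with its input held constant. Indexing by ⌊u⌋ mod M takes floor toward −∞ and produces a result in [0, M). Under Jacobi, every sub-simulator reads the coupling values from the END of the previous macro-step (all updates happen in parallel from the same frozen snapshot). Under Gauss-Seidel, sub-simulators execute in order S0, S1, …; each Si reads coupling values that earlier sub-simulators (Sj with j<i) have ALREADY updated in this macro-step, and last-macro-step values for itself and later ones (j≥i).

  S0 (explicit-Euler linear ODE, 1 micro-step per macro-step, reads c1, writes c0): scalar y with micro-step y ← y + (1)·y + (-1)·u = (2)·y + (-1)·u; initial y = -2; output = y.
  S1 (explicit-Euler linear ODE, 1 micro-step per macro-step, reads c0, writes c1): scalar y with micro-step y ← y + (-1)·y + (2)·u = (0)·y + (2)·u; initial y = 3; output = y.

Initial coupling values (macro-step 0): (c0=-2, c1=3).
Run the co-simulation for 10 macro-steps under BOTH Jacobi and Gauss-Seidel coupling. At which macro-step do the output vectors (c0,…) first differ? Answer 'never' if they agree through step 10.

[Jacobi] macro 1: S0 reads c1=3 → after 1×micro: -7; S1 reads c0=-2 → after 1×micro: -4 ⇒ (c0=-7, c1=-4)
[Jacobi] macro 2: S0 reads c1=-4 → after 1×micro: -10; S1 reads c0=-7 → after 1×micro: -14 ⇒ (c0=-10, c1=-14)
[Jacobi] macro 3: S0 reads c1=-14 → after 1×micro: -6; S1 reads c0=-10 → after 1×micro: -20 ⇒ (c0=-6, c1=-20)
[Jacobi] macro 4: S0 reads c1=-20 → after 1×micro: 8; S1 reads c0=-6 → after 1×micro: -12 ⇒ (c0=8, c1=-12)
[Jacobi] macro 5: S0 reads c1=-12 → after 1×micro: 28; S1 reads c0=8 → after 1×micro: 16 ⇒ (c0=28, c1=16)
[Jacobi] macro 6: S0 reads c1=16 → after 1×micro: 40; S1 reads c0=28 → after 1×micro: 56 ⇒ (c0=40, c1=56)
[Jacobi] macro 7: S0 reads c1=56 → after 1×micro: 24; S1 reads c0=40 → after 1×micro: 80 ⇒ (c0=24, c1=80)
[Jacobi] macro 8: S0 reads c1=80 → after 1×micro: -32; S1 reads c0=24 → after 1×micro: 48 ⇒ (c0=-32, c1=48)
[Jacobi] macro 9: S0 reads c1=48 → after 1×micro: -112; S1 reads c0=-32 → after 1×micro: -64 ⇒ (c0=-112, c1=-64)
[Jacobi] macro 10: S0 reads c1=-64 → after 1×micro: -160; S1 reads c0=-112 → after 1×micro: -224 ⇒ (c0=-160, c1=-224)
[Gauss-Seidel] macro 1: S0 reads c1=3 → after 1×micro: -7; S1 reads c0=-7 → after 1×micro: -14 ⇒ (c0=-7, c1=-14)
[Gauss-Seidel] macro 2: S0 reads c1=-14 → after 1×micro: 0; S1 reads c0=0 → after 1×micro: 0 ⇒ (c0=0, c1=0)
[Gauss-Seidel] macro 3: S0 reads c1=0 → after 1×micro: 0; S1 reads c0=0 → after 1×micro: 0 ⇒ (c0=0, c1=0)
[Gauss-Seidel] macro 4: S0 reads c1=0 → after 1×micro: 0; S1 reads c0=0 → after 1×micro: 0 ⇒ (c0=0, c1=0)
[Gauss-Seidel] macro 5: S0 reads c1=0 → after 1×micro: 0; S1 reads c0=0 → after 1×micro: 0 ⇒ (c0=0, c1=0)
[Gauss-Seidel] macro 6: S0 reads c1=0 → after 1×micro: 0; S1 reads c0=0 → after 1×micro: 0 ⇒ (c0=0, c1=0)
[Gauss-Seidel] macro 7: S0 reads c1=0 → after 1×micro: 0; S1 reads c0=0 → after 1×micro: 0 ⇒ (c0=0, c1=0)
[Gauss-Seidel] macro 8: S0 reads c1=0 → after 1×micro: 0; S1 reads c0=0 → after 1×micro: 0 ⇒ (c0=0, c1=0)
[Gauss-Seidel] macro 9: S0 reads c1=0 → after 1×micro: 0; S1 reads c0=0 → after 1×micro: 0 ⇒ (c0=0, c1=0)
[Gauss-Seidel] macro 10: S0 reads c1=0 → after 1×micro: 0; S1 reads c0=0 → after 1×micro: 0 ⇒ (c0=0, c1=0)

first divergence at macro-step: 1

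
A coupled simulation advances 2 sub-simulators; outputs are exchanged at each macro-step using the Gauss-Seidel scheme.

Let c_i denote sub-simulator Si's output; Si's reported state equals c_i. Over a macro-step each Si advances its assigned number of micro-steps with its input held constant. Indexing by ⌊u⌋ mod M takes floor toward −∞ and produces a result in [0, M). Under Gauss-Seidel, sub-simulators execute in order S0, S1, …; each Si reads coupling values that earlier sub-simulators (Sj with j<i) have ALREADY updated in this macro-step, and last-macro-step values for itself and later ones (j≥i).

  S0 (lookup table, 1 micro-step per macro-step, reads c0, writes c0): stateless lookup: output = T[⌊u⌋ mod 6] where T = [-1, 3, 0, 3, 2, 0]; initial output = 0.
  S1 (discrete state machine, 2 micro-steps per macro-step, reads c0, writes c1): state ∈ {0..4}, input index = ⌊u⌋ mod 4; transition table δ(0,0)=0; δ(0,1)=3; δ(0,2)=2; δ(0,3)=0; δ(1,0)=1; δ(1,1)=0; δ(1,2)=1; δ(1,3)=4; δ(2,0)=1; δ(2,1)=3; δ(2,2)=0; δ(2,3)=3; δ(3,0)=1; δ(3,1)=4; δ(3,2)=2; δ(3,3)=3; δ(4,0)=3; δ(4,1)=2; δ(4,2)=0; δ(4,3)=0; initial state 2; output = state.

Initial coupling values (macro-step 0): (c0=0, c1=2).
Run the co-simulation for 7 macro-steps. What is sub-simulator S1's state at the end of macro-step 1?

S1 state at macro-step 1 = 3

macro 1: S0 reads c0=0 → after 1×micro: -1; S1 reads c0=-1 → after 2×micro: 3 ⇒ (c0=-1, c1=3)
macro 2: S0 reads c0=-1 → after 1×micro: 0; S1 reads c0=0 → after 2×micro: 1 ⇒ (c0=0, c1=1)
macro 3: S0 reads c0=0 → after 1×micro: -1; S1 reads c0=-1 → after 2×micro: 0 ⇒ (c0=-1, c1=0)
macro 4: S0 reads c0=-1 → after 1×micro: 0; S1 reads c0=0 → after 2×micro: 0 ⇒ (c0=0, c1=0)
macro 5: S0 reads c0=0 → after 1×micro: -1; S1 reads c0=-1 → after 2×micro: 0 ⇒ (c0=-1, c1=0)
macro 6: S0 reads c0=-1 → after 1×micro: 0; S1 reads c0=0 → after 2×micro: 0 ⇒ (c0=0, c1=0)
macro 7: S0 reads c0=0 → after 1×micro: -1; S1 reads c0=-1 → after 2×micro: 0 ⇒ (c0=-1, c1=0)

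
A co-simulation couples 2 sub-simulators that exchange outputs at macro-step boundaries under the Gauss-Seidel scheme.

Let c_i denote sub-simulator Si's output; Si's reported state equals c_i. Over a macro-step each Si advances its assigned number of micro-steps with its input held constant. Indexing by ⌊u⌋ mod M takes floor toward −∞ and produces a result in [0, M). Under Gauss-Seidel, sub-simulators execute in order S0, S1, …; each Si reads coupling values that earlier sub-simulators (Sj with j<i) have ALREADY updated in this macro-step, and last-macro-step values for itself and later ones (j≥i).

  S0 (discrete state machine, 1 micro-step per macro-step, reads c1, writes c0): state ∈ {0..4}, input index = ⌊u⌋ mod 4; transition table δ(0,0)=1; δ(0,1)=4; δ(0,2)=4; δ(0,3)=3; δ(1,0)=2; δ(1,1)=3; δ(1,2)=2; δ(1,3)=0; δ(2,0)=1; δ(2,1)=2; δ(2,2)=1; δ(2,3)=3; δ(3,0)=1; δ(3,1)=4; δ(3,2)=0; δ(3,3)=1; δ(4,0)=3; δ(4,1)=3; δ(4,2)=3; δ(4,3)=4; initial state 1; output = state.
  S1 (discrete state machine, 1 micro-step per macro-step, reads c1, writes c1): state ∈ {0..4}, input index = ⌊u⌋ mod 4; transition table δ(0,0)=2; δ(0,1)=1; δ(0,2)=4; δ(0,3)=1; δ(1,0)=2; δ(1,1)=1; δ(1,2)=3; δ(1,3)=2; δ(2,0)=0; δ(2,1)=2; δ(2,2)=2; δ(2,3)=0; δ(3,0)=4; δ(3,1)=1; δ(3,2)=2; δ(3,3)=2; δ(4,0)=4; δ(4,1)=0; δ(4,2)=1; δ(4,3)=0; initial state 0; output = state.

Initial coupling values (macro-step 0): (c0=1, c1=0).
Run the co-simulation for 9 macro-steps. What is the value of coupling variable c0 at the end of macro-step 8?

macro 1: S0 reads c1=0 → after 1×micro: 2; S1 reads c1=0 → after 1×micro: 2 ⇒ (c0=2, c1=2)
macro 2: S0 reads c1=2 → after 1×micro: 1; S1 reads c1=2 → after 1×micro: 2 ⇒ (c0=1, c1=2)
macro 3: S0 reads c1=2 → after 1×micro: 2; S1 reads c1=2 → after 1×micro: 2 ⇒ (c0=2, c1=2)
macro 4: S0 reads c1=2 → after 1×micro: 1; S1 reads c1=2 → after 1×micro: 2 ⇒ (c0=1, c1=2)
macro 5: S0 reads c1=2 → after 1×micro: 2; S1 reads c1=2 → after 1×micro: 2 ⇒ (c0=2, c1=2)
macro 6: S0 reads c1=2 → after 1×micro: 1; S1 reads c1=2 → after 1×micro: 2 ⇒ (c0=1, c1=2)
macro 7: S0 reads c1=2 → after 1×micro: 2; S1 reads c1=2 → after 1×micro: 2 ⇒ (c0=2, c1=2)
macro 8: S0 reads c1=2 → after 1×micro: 1; S1 reads c1=2 → after 1×micro: 2 ⇒ (c0=1, c1=2)
macro 9: S0 reads c1=2 → after 1×micro: 2; S1 reads c1=2 → after 1×micro: 2 ⇒ (c0=2, c1=2)

c0 at macro-step 8 = 1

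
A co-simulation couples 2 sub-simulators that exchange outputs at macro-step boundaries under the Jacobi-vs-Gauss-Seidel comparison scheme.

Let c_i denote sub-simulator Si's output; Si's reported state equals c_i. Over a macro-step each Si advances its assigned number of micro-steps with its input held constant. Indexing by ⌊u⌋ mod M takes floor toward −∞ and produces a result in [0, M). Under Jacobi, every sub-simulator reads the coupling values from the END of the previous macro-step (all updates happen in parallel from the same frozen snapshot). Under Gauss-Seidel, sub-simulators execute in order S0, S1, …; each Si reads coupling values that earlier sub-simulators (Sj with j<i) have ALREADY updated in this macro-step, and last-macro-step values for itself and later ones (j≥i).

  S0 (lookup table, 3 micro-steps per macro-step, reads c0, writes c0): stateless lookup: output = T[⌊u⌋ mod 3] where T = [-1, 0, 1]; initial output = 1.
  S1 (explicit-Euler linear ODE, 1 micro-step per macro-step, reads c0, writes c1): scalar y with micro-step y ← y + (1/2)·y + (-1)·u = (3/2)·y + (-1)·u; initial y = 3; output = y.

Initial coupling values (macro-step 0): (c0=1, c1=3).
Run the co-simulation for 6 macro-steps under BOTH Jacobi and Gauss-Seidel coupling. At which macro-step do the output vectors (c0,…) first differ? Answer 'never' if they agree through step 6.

first divergence at macro-step: 1

[Jacobi] macro 1: S0 reads c0=1 → after 3×micro: 0; S1 reads c0=1 → after 1×micro: 7/2 ⇒ (c0=0, c1=7/2)
[Jacobi] macro 2: S0 reads c0=0 → after 3×micro: -1; S1 reads c0=0 → after 1×micro: 21/4 ⇒ (c0=-1, c1=21/4)
[Jacobi] macro 3: S0 reads c0=-1 → after 3×micro: 1; S1 reads c0=-1 → after 1×micro: 71/8 ⇒ (c0=1, c1=71/8)
[Jacobi] macro 4: S0 reads c0=1 → after 3×micro: 0; S1 reads c0=1 → after 1×micro: 197/16 ⇒ (c0=0, c1=197/16)
[Jacobi] macro 5: S0 reads c0=0 → after 3×micro: -1; S1 reads c0=0 → after 1×micro: 591/32 ⇒ (c0=-1, c1=591/32)
[Jacobi] macro 6: S0 reads c0=-1 → after 3×micro: 1; S1 reads c0=-1 → after 1×micro: 1837/64 ⇒ (c0=1, c1=1837/64)
[Gauss-Seidel] macro 1: S0 reads c0=1 → after 3×micro: 0; S1 reads c0=0 → after 1×micro: 9/2 ⇒ (c0=0, c1=9/2)
[Gauss-Seidel] macro 2: S0 reads c0=0 → after 3×micro: -1; S1 reads c0=-1 → after 1×micro: 31/4 ⇒ (c0=-1, c1=31/4)
[Gauss-Seidel] macro 3: S0 reads c0=-1 → after 3×micro: 1; S1 reads c0=1 → after 1×micro: 85/8 ⇒ (c0=1, c1=85/8)
[Gauss-Seidel] macro 4: S0 reads c0=1 → after 3×micro: 0; S1 reads c0=0 → after 1×micro: 255/16 ⇒ (c0=0, c1=255/16)
[Gauss-Seidel] macro 5: S0 reads c0=0 → after 3×micro: -1; S1 reads c0=-1 → after 1×micro: 797/32 ⇒ (c0=-1, c1=797/32)
[Gauss-Seidel] macro 6: S0 reads c0=-1 → after 3×micro: 1; S1 reads c0=1 → after 1×micro: 2327/64 ⇒ (c0=1, c1=2327/64)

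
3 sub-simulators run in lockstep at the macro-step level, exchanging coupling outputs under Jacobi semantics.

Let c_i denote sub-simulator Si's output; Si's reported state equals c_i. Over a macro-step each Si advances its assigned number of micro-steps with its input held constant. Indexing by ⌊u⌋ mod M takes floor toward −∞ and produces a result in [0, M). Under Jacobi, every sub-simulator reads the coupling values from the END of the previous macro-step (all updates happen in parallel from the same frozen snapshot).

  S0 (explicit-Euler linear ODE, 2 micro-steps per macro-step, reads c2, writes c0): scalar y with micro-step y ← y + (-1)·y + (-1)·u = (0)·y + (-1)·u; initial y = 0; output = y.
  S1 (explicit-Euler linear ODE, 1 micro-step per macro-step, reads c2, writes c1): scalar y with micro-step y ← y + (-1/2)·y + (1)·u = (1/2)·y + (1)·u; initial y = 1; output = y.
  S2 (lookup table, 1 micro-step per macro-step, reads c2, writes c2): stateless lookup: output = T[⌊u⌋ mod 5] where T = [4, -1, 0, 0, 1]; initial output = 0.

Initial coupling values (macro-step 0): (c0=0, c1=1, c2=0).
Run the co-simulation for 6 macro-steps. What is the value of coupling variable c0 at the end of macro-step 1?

c0 at macro-step 1 = 0

macro 1: S0 reads c2=0 → after 2×micro: 0; S1 reads c2=0 → after 1×micro: 1/2; S2 reads c2=0 → after 1×micro: 4 ⇒ (c0=0, c1=1/2, c2=4)
macro 2: S0 reads c2=4 → after 2×micro: -4; S1 reads c2=4 → after 1×micro: 17/4; S2 reads c2=4 → after 1×micro: 1 ⇒ (c0=-4, c1=17/4, c2=1)
macro 3: S0 reads c2=1 → after 2×micro: -1; S1 reads c2=1 → after 1×micro: 25/8; S2 reads c2=1 → after 1×micro: -1 ⇒ (c0=-1, c1=25/8, c2=-1)
macro 4: S0 reads c2=-1 → after 2×micro: 1; S1 reads c2=-1 → after 1×micro: 9/16; S2 reads c2=-1 → after 1×micro: 1 ⇒ (c0=1, c1=9/16, c2=1)
macro 5: S0 reads c2=1 → after 2×micro: -1; S1 reads c2=1 → after 1×micro: 41/32; S2 reads c2=1 → after 1×micro: -1 ⇒ (c0=-1, c1=41/32, c2=-1)
macro 6: S0 reads c2=-1 → after 2×micro: 1; S1 reads c2=-1 → after 1×micro: -23/64; S2 reads c2=-1 → after 1×micro: 1 ⇒ (c0=1, c1=-23/64, c2=1)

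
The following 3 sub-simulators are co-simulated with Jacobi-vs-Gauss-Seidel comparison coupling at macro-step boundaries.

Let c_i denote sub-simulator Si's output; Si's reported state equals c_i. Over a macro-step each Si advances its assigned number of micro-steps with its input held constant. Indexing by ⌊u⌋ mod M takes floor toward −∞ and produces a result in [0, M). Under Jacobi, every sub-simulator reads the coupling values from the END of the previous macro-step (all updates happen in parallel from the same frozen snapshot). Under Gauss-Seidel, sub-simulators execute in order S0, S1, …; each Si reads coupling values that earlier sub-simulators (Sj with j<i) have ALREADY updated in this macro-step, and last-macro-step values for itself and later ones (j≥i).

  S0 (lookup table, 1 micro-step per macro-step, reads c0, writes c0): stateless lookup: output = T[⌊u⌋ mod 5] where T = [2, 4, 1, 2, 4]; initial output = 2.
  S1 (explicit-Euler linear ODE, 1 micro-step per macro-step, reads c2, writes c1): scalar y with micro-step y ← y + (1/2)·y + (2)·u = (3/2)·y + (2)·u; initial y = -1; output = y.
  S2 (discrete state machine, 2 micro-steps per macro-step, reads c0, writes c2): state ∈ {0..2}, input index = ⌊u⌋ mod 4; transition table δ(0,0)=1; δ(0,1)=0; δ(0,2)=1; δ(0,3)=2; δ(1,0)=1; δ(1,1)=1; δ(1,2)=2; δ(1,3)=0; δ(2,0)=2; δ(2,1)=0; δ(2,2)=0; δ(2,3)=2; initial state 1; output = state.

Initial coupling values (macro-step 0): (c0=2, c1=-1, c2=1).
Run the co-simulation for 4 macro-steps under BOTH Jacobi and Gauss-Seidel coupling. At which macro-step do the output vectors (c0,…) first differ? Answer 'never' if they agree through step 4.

first divergence at macro-step: 1

[Jacobi] macro 1: S0 reads c0=2 → after 1×micro: 1; S1 reads c2=1 → after 1×micro: 1/2; S2 reads c0=2 → after 2×micro: 0 ⇒ (c0=1, c1=1/2, c2=0)
[Jacobi] macro 2: S0 reads c0=1 → after 1×micro: 4; S1 reads c2=0 → after 1×micro: 3/4; S2 reads c0=1 → after 2×micro: 0 ⇒ (c0=4, c1=3/4, c2=0)
[Jacobi] macro 3: S0 reads c0=4 → after 1×micro: 4; S1 reads c2=0 → after 1×micro: 9/8; S2 reads c0=4 → after 2×micro: 1 ⇒ (c0=4, c1=9/8, c2=1)
[Jacobi] macro 4: S0 reads c0=4 → after 1×micro: 4; S1 reads c2=1 → after 1×micro: 59/16; S2 reads c0=4 → after 2×micro: 1 ⇒ (c0=4, c1=59/16, c2=1)
[Gauss-Seidel] macro 1: S0 reads c0=2 → after 1×micro: 1; S1 reads c2=1 → after 1×micro: 1/2; S2 reads c0=1 → after 2×micro: 1 ⇒ (c0=1, c1=1/2, c2=1)
[Gauss-Seidel] macro 2: S0 reads c0=1 → after 1×micro: 4; S1 reads c2=1 → after 1×micro: 11/4; S2 reads c0=4 → after 2×micro: 1 ⇒ (c0=4, c1=11/4, c2=1)
[Gauss-Seidel] macro 3: S0 reads c0=4 → after 1×micro: 4; S1 reads c2=1 → after 1×micro: 49/8; S2 reads c0=4 → after 2×micro: 1 ⇒ (c0=4, c1=49/8, c2=1)
[Gauss-Seidel] macro 4: S0 reads c0=4 → after 1×micro: 4; S1 reads c2=1 → after 1×micro: 179/16; S2 reads c0=4 → after 2×micro: 1 ⇒ (c0=4, c1=179/16, c2=1)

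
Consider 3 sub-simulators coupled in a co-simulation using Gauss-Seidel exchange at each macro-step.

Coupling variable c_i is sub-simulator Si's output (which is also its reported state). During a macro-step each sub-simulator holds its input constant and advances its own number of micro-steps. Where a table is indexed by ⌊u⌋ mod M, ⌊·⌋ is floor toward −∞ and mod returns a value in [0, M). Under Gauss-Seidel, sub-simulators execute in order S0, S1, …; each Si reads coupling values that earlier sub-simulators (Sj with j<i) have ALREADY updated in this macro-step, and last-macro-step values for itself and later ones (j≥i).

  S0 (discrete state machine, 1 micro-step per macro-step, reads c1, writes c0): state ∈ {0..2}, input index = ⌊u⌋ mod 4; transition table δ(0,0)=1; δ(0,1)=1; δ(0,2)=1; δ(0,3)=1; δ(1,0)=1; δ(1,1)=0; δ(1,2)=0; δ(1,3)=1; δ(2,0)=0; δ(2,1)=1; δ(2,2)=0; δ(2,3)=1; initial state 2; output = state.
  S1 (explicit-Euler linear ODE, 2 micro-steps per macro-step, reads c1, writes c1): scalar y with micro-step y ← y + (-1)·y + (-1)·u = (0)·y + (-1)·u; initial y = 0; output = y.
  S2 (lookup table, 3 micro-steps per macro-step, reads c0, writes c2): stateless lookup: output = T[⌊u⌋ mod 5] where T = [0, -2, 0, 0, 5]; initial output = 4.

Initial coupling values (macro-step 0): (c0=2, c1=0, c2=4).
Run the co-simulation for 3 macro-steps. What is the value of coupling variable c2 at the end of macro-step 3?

c2 at macro-step 3 = -2

macro 1: S0 reads c1=0 → after 1×micro: 0; S1 reads c1=0 → after 2×micro: 0; S2 reads c0=0 → after 3×micro: 0 ⇒ (c0=0, c1=0, c2=0)
macro 2: S0 reads c1=0 → after 1×micro: 1; S1 reads c1=0 → after 2×micro: 0; S2 reads c0=1 → after 3×micro: -2 ⇒ (c0=1, c1=0, c2=-2)
macro 3: S0 reads c1=0 → after 1×micro: 1; S1 reads c1=0 → after 2×micro: 0; S2 reads c0=1 → after 3×micro: -2 ⇒ (c0=1, c1=0, c2=-2)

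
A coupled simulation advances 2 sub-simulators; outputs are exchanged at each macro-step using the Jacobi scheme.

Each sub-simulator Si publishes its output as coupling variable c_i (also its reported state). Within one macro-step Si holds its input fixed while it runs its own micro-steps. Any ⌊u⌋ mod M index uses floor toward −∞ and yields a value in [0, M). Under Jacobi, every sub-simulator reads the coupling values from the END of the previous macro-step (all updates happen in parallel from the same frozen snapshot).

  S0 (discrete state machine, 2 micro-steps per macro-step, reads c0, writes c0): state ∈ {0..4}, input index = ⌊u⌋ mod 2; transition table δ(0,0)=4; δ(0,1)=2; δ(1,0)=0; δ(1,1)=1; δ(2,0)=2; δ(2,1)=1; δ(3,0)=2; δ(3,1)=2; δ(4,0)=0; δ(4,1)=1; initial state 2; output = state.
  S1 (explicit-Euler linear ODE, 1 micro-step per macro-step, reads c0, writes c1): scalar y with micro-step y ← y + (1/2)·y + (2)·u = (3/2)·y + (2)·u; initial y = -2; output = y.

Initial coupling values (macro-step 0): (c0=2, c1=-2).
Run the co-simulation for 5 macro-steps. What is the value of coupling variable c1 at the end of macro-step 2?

c1 at macro-step 2 = 11/2

macro 1: S0 reads c0=2 → after 2×micro: 2; S1 reads c0=2 → after 1×micro: 1 ⇒ (c0=2, c1=1)
macro 2: S0 reads c0=2 → after 2×micro: 2; S1 reads c0=2 → after 1×micro: 11/2 ⇒ (c0=2, c1=11/2)
macro 3: S0 reads c0=2 → after 2×micro: 2; S1 reads c0=2 → after 1×micro: 49/4 ⇒ (c0=2, c1=49/4)
macro 4: S0 reads c0=2 → after 2×micro: 2; S1 reads c0=2 → after 1×micro: 179/8 ⇒ (c0=2, c1=179/8)
macro 5: S0 reads c0=2 → after 2×micro: 2; S1 reads c0=2 → after 1×micro: 601/16 ⇒ (c0=2, c1=601/16)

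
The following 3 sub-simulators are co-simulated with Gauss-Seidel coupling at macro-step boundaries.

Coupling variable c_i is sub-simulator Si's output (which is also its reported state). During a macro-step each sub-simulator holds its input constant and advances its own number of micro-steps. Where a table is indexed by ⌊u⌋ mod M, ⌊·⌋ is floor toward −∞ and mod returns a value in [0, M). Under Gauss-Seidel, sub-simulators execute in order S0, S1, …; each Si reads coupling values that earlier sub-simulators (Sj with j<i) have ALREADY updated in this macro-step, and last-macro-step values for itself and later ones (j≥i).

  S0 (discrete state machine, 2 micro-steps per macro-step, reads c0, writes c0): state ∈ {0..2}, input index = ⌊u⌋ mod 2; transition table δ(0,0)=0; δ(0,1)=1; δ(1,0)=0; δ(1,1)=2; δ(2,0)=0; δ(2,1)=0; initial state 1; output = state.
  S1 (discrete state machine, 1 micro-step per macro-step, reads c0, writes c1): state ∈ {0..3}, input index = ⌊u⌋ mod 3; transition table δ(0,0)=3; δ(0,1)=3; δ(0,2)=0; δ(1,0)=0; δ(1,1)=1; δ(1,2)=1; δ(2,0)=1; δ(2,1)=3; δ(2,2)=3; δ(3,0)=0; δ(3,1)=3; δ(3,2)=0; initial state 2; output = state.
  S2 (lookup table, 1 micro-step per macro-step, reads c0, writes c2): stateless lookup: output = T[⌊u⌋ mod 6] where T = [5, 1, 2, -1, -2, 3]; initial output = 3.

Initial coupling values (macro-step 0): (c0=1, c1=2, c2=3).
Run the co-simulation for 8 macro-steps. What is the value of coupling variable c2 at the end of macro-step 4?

c2 at macro-step 4 = 5

macro 1: S0 reads c0=1 → after 2×micro: 0; S1 reads c0=0 → after 1×micro: 1; S2 reads c0=0 → after 1×micro: 5 ⇒ (c0=0, c1=1, c2=5)
macro 2: S0 reads c0=0 → after 2×micro: 0; S1 reads c0=0 → after 1×micro: 0; S2 reads c0=0 → after 1×micro: 5 ⇒ (c0=0, c1=0, c2=5)
macro 3: S0 reads c0=0 → after 2×micro: 0; S1 reads c0=0 → after 1×micro: 3; S2 reads c0=0 → after 1×micro: 5 ⇒ (c0=0, c1=3, c2=5)
macro 4: S0 reads c0=0 → after 2×micro: 0; S1 reads c0=0 → after 1×micro: 0; S2 reads c0=0 → after 1×micro: 5 ⇒ (c0=0, c1=0, c2=5)
macro 5: S0 reads c0=0 → after 2×micro: 0; S1 reads c0=0 → after 1×micro: 3; S2 reads c0=0 → after 1×micro: 5 ⇒ (c0=0, c1=3, c2=5)
macro 6: S0 reads c0=0 → after 2×micro: 0; S1 reads c0=0 → after 1×micro: 0; S2 reads c0=0 → after 1×micro: 5 ⇒ (c0=0, c1=0, c2=5)
macro 7: S0 reads c0=0 → after 2×micro: 0; S1 reads c0=0 → after 1×micro: 3; S2 reads c0=0 → after 1×micro: 5 ⇒ (c0=0, c1=3, c2=5)
macro 8: S0 reads c0=0 → after 2×micro: 0; S1 reads c0=0 → after 1×micro: 0; S2 reads c0=0 → after 1×micro: 5 ⇒ (c0=0, c1=0, c2=5)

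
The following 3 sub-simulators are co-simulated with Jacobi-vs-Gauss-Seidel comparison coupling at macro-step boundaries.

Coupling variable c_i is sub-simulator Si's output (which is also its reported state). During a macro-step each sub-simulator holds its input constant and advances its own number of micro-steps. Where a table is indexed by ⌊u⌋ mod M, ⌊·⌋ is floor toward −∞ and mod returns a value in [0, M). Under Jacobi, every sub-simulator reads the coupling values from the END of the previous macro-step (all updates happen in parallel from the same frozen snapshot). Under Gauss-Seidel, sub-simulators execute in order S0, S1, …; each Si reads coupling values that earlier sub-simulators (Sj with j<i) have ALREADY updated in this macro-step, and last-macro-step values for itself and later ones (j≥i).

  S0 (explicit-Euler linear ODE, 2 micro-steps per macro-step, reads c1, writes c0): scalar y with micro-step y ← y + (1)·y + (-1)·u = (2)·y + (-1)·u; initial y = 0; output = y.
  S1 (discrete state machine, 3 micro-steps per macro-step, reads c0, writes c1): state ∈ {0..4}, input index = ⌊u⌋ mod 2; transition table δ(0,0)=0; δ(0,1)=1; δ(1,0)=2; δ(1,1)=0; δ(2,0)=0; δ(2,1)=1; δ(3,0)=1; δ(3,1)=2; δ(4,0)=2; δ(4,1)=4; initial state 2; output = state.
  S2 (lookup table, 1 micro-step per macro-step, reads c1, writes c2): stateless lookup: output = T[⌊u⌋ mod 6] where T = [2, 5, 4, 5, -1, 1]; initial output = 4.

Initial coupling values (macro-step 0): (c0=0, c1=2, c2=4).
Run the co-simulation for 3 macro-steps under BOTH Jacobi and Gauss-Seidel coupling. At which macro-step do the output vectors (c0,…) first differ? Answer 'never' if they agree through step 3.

[Jacobi] macro 1: S0 reads c1=2 → after 2×micro: -6; S1 reads c0=0 → after 3×micro: 0; S2 reads c1=2 → after 1×micro: 4 ⇒ (c0=-6, c1=0, c2=4)
[Jacobi] macro 2: S0 reads c1=0 → after 2×micro: -24; S1 reads c0=-6 → after 3×micro: 0; S2 reads c1=0 → after 1×micro: 2 ⇒ (c0=-24, c1=0, c2=2)
[Jacobi] macro 3: S0 reads c1=0 → after 2×micro: -96; S1 reads c0=-24 → after 3×micro: 0; S2 reads c1=0 → after 1×micro: 2 ⇒ (c0=-96, c1=0, c2=2)
[Gauss-Seidel] macro 1: S0 reads c1=2 → after 2×micro: -6; S1 reads c0=-6 → after 3×micro: 0; S2 reads c1=0 → after 1×micro: 2 ⇒ (c0=-6, c1=0, c2=2)
[Gauss-Seidel] macro 2: S0 reads c1=0 → after 2×micro: -24; S1 reads c0=-24 → after 3×micro: 0; S2 reads c1=0 → after 1×micro: 2 ⇒ (c0=-24, c1=0, c2=2)
[Gauss-Seidel] macro 3: S0 reads c1=0 → after 2×micro: -96; S1 reads c0=-96 → after 3×micro: 0; S2 reads c1=0 → after 1×micro: 2 ⇒ (c0=-96, c1=0, c2=2)

first divergence at macro-step: 1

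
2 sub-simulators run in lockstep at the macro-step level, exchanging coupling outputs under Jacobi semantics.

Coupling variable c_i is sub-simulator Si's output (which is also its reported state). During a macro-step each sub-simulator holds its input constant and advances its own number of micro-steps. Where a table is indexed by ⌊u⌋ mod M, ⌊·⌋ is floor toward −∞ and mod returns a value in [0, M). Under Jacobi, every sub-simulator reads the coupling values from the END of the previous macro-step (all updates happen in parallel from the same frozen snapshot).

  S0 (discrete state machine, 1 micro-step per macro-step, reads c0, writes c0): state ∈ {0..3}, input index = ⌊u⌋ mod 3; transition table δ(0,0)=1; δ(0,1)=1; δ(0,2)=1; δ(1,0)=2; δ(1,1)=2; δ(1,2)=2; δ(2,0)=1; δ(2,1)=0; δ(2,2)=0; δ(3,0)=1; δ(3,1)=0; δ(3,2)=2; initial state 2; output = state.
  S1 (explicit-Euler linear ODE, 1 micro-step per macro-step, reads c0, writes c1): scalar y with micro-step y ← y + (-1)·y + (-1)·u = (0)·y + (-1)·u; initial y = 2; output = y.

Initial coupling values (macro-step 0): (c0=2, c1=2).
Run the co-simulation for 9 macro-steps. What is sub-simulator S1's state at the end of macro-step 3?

macro 1: S0 reads c0=2 → after 1×micro: 0; S1 reads c0=2 → after 1×micro: -2 ⇒ (c0=0, c1=-2)
macro 2: S0 reads c0=0 → after 1×micro: 1; S1 reads c0=0 → after 1×micro: 0 ⇒ (c0=1, c1=0)
macro 3: S0 reads c0=1 → after 1×micro: 2; S1 reads c0=1 → after 1×micro: -1 ⇒ (c0=2, c1=-1)
macro 4: S0 reads c0=2 → after 1×micro: 0; S1 reads c0=2 → after 1×micro: -2 ⇒ (c0=0, c1=-2)
macro 5: S0 reads c0=0 → after 1×micro: 1; S1 reads c0=0 → after 1×micro: 0 ⇒ (c0=1, c1=0)
macro 6: S0 reads c0=1 → after 1×micro: 2; S1 reads c0=1 → after 1×micro: -1 ⇒ (c0=2, c1=-1)
macro 7: S0 reads c0=2 → after 1×micro: 0; S1 reads c0=2 → after 1×micro: -2 ⇒ (c0=0, c1=-2)
macro 8: S0 reads c0=0 → after 1×micro: 1; S1 reads c0=0 → after 1×micro: 0 ⇒ (c0=1, c1=0)
macro 9: S0 reads c0=1 → after 1×micro: 2; S1 reads c0=1 → after 1×micro: -1 ⇒ (c0=2, c1=-1)

S1 state at macro-step 3 = -1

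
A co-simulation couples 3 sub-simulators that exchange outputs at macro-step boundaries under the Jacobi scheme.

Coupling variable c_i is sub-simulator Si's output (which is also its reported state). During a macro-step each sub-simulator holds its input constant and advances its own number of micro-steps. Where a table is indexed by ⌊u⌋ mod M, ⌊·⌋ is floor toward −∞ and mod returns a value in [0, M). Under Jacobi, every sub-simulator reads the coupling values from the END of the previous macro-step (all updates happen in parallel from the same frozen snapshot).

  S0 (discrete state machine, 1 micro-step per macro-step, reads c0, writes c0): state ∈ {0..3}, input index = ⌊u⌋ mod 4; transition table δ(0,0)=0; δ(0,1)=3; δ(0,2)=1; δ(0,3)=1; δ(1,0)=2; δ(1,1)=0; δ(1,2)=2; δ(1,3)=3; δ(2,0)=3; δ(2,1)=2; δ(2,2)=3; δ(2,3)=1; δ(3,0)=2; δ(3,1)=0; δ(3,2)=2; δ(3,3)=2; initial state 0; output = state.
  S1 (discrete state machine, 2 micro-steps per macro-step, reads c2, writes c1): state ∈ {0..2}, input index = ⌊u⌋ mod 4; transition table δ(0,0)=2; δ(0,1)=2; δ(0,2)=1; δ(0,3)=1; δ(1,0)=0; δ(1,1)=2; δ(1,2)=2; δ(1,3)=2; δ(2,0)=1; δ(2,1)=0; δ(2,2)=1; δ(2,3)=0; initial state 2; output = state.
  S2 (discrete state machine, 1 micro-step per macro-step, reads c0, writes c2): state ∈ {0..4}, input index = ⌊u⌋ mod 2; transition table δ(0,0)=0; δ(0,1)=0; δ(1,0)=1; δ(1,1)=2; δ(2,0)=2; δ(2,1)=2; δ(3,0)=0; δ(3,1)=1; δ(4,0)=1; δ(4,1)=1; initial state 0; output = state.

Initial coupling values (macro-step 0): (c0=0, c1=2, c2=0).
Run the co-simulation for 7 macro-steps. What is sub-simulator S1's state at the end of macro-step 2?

macro 1: S0 reads c0=0 → after 1×micro: 0; S1 reads c2=0 → after 2×micro: 0; S2 reads c0=0 → after 1×micro: 0 ⇒ (c0=0, c1=0, c2=0)
macro 2: S0 reads c0=0 → after 1×micro: 0; S1 reads c2=0 → after 2×micro: 1; S2 reads c0=0 → after 1×micro: 0 ⇒ (c0=0, c1=1, c2=0)
macro 3: S0 reads c0=0 → after 1×micro: 0; S1 reads c2=0 → after 2×micro: 2; S2 reads c0=0 → after 1×micro: 0 ⇒ (c0=0, c1=2, c2=0)
macro 4: S0 reads c0=0 → after 1×micro: 0; S1 reads c2=0 → after 2×micro: 0; S2 reads c0=0 → after 1×micro: 0 ⇒ (c0=0, c1=0, c2=0)
macro 5: S0 reads c0=0 → after 1×micro: 0; S1 reads c2=0 → after 2×micro: 1; S2 reads c0=0 → after 1×micro: 0 ⇒ (c0=0, c1=1, c2=0)
macro 6: S0 reads c0=0 → after 1×micro: 0; S1 reads c2=0 → after 2×micro: 2; S2 reads c0=0 → after 1×micro: 0 ⇒ (c0=0, c1=2, c2=0)
macro 7: S0 reads c0=0 → after 1×micro: 0; S1 reads c2=0 → after 2×micro: 0; S2 reads c0=0 → after 1×micro: 0 ⇒ (c0=0, c1=0, c2=0)

S1 state at macro-step 2 = 1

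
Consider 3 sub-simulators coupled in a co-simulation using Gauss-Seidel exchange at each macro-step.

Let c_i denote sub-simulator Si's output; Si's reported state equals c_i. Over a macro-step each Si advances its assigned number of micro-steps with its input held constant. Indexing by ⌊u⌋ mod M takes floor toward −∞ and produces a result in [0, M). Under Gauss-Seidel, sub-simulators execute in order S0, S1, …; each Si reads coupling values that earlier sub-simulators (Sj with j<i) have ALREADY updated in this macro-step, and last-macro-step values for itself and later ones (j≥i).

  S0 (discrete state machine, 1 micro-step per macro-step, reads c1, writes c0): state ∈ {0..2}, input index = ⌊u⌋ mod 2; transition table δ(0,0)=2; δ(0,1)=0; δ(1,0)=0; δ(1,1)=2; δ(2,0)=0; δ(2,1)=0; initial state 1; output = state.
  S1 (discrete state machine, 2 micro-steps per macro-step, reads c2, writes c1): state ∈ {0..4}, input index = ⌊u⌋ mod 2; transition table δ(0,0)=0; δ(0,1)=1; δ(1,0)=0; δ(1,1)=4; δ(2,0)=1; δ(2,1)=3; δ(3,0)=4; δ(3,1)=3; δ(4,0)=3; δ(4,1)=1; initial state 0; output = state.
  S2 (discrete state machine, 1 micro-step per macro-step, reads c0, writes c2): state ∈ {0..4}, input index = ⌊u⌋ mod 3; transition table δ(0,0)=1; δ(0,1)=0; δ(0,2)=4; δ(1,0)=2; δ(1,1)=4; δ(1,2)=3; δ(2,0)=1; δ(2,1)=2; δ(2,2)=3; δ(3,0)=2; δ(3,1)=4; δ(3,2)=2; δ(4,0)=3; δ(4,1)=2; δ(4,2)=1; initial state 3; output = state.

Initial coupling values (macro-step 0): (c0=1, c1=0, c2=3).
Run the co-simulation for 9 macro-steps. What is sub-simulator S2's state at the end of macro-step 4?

S2 state at macro-step 4 = 3

macro 1: S0 reads c1=0 → after 1×micro: 0; S1 reads c2=3 → after 2×micro: 4; S2 reads c0=0 → after 1×micro: 2 ⇒ (c0=0, c1=4, c2=2)
macro 2: S0 reads c1=4 → after 1×micro: 2; S1 reads c2=2 → after 2×micro: 4; S2 reads c0=2 → after 1×micro: 3 ⇒ (c0=2, c1=4, c2=3)
macro 3: S0 reads c1=4 → after 1×micro: 0; S1 reads c2=3 → after 2×micro: 4; S2 reads c0=0 → after 1×micro: 2 ⇒ (c0=0, c1=4, c2=2)
macro 4: S0 reads c1=4 → after 1×micro: 2; S1 reads c2=2 → after 2×micro: 4; S2 reads c0=2 → after 1×micro: 3 ⇒ (c0=2, c1=4, c2=3)
macro 5: S0 reads c1=4 → after 1×micro: 0; S1 reads c2=3 → after 2×micro: 4; S2 reads c0=0 → after 1×micro: 2 ⇒ (c0=0, c1=4, c2=2)
macro 6: S0 reads c1=4 → after 1×micro: 2; S1 reads c2=2 → after 2×micro: 4; S2 reads c0=2 → after 1×micro: 3 ⇒ (c0=2, c1=4, c2=3)
macro 7: S0 reads c1=4 → after 1×micro: 0; S1 reads c2=3 → after 2×micro: 4; S2 reads c0=0 → after 1×micro: 2 ⇒ (c0=0, c1=4, c2=2)
macro 8: S0 reads c1=4 → after 1×micro: 2; S1 reads c2=2 → after 2×micro: 4; S2 reads c0=2 → after 1×micro: 3 ⇒ (c0=2, c1=4, c2=3)
macro 9: S0 reads c1=4 → after 1×micro: 0; S1 reads c2=3 → after 2×micro: 4; S2 reads c0=0 → after 1×micro: 2 ⇒ (c0=0, c1=4, c2=2)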